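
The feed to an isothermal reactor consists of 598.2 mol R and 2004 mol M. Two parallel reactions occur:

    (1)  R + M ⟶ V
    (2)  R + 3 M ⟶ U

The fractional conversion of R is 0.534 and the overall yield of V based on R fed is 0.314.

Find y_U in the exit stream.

Yield of V: 1ξ₁ / 598.2 = 0.314 → ξ₁ = 187.8 mol.
Conversion of R: 1ξ₁ + 1ξ₂ = 0.534 × 598.2 = 319.4 → ξ₂ = 131.6 mol.
Outlet amounts (n = n₀ + Σ ν·ξ):
  R: 598.2 − 1(187.8) − 1(131.6) = 278.8
  M: 2004 − 1(187.8) − 3(131.6) = 1421
  V: 0 + 1(187.8) = 187.8
  U: 0 + 1(131.6) = 131.6
Total out = 2020 mol; y_U = 131.6 / 2020 = 0.06516.

0.0652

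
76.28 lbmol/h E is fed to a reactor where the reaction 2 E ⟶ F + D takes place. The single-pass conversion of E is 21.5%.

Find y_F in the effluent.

E reacted = 0.215 × 76.28 = 16.4 lbmol/h; ν_E = −2, so ξ = 16.4/2 = 8.2 lbmol/h.
Outlet amounts (n = n₀ + ν ξ):
  E: 76.28 − 2(8.2) = 59.88
  F: 0 + 1(8.2) = 8.2
  D: 0 + 1(8.2) = 8.2
Total out = 76.28 lbmol/h; y_F = 8.2 / 76.28 = 0.1075.

0.108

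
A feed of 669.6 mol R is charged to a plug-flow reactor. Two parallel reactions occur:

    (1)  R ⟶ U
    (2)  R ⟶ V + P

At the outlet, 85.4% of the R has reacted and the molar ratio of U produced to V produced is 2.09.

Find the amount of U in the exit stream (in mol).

387 mol

Conversion of R: R consumed = 0.854 × 669.6 = 571.8 mol = 1ξ₁ + 1ξ₂.
Selectivity: 1ξ₁ / (1ξ₂) = 2.09 → ξ₁ = 2.09 ξ₂.
Substitute: (1·2.09 + 1) ξ₂ = 571.8 → ξ₂ = 185.1 mol, ξ₁ = 386.8 mol.
Outlet amounts (n = n₀ + Σ ν·ξ):
  R: 669.6 − 1(386.8) − 1(185.1) = 97.76
  U: 0 + 1(386.8) = 386.8
  V: 0 + 1(185.1) = 185.1
  P: 0 + 1(185.1) = 185.1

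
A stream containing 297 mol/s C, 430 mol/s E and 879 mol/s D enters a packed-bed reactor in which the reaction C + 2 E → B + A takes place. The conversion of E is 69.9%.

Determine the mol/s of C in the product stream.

147 mol/s

E reacted = 0.699 × 430 = 300.6 mol/s; ν_E = −2, so ξ = 300.6/2 = 150.3 mol/s.
Outlet amounts (n = n₀ + ν ξ):
  C: 297 − 1(150.3) = 146.7
  E: 430 − 2(150.3) = 129.4
  B: 0 + 1(150.3) = 150.3
  A: 0 + 1(150.3) = 150.3
  D: 879 (inert)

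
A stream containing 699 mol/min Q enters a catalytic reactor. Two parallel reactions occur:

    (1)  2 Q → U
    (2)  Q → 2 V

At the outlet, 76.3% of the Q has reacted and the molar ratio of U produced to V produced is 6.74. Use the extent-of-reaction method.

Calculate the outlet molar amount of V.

38.1 mol/min

Conversion of Q: Q consumed = 0.763 × 699 = 533.3 mol/min = 2ξ₁ + 1ξ₂.
Selectivity: 1ξ₁ / (2ξ₂) = 6.74 → ξ₁ = 13.48 ξ₂.
Substitute: (2·13.48 + 1) ξ₂ = 533.3 → ξ₂ = 19.07 mol/min, ξ₁ = 257.1 mol/min.
Outlet amounts (n = n₀ + Σ ν·ξ):
  Q: 699 − 2(257.1) − 1(19.07) = 165.7
  U: 0 + 1(257.1) = 257.1
  V: 0 + 2(19.07) = 38.15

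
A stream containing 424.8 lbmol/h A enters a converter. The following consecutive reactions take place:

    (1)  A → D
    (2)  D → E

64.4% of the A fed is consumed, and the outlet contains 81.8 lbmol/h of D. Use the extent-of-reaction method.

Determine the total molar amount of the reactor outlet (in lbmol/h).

425 lbmol/h

Conversion of A: A consumed = 1ξ₁ = 0.644 × 424.8 → ξ₁ = 273.6 lbmol/h.
D balance: n_D = 0 + 1ξ₁ − 1ξ₂ = 81.8 → ξ₂ = (1·273.6 − 81.8)/1 = 191.8 lbmol/h.
Outlet amounts (n = n₀ + Σ ν·ξ):
  A: 424.8 − 1(273.6) = 151.2
  D: 0 + 1(273.6) − 1(191.8) = 81.8
  E: 0 + 1(191.8) = 191.8
Total out = 151.2 + 81.8 + 191.8 = 424.8 lbmol/h.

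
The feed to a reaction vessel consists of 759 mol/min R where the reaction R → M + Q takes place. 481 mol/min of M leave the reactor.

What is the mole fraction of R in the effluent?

For M: n = n₀ + 1ξ → 481 = 0 + 1ξ, giving ξ = 481 mol/min.
Outlet amounts (n = n₀ + ν ξ):
  R: 759 − 1(481) = 278
  M: 0 + 1(481) = 481
  Q: 0 + 1(481) = 481
Total out = 1240 mol/min; y_R = 278 / 1240 = 0.2242.

0.224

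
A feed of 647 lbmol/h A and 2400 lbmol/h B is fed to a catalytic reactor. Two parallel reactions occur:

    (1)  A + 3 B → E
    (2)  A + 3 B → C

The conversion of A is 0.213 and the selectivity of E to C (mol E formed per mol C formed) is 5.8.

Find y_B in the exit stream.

Conversion of A: A consumed = 0.213 × 647 = 137.8 lbmol/h = 1ξ₁ + 1ξ₂.
Selectivity: 1ξ₁ / (1ξ₂) = 5.8 → ξ₁ = 5.8 ξ₂.
Substitute: (1·5.8 + 1) ξ₂ = 137.8 → ξ₂ = 20.27 lbmol/h, ξ₁ = 117.5 lbmol/h.
Outlet amounts (n = n₀ + Σ ν·ξ):
  A: 647 − 1(117.5) − 1(20.27) = 509.2
  B: 2400 − 3(117.5) − 3(20.27) = 1987
  E: 0 + 1(117.5) = 117.5
  C: 0 + 1(20.27) = 20.27
Total out = 2634 lbmol/h; y_B = 1987 / 2634 = 0.7543.

0.754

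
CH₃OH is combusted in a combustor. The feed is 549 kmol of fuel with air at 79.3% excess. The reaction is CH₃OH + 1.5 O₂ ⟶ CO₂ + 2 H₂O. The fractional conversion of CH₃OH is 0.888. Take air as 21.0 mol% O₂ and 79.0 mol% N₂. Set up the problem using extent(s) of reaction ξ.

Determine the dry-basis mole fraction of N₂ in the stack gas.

0.811

Stoichiometric O₂ = 1.5 × 549 = 823.5 kmol; O₂ fed = 823.5 × 1.793 = 1477 kmol.
N₂ fed = 1477 × 79/21 = 5555 kmol.
Fuel reacted = 0.888 × 549 → ξ = 487.5 kmol.
Outlet (n = n₀ + ν ξ):
  CH₃OH: 549 − 1(487.5) = 61.49
  O₂: 1477 − 1.5(487.5) = 745.3
  N₂: 5555 (inert)
  CO₂: 0 + 1(487.5) = 487.5
  H₂O: 0 + 2(487.5) = 975
Dry total = 6849 kmol; y_N₂ (dry) = 5555 / 6849 = 0.811.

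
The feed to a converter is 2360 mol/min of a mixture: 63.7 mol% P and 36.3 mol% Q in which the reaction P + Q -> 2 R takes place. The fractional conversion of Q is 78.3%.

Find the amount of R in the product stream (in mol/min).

1340 mol/min

Q reacted = 0.783 × 856.7 = 670.8 mol/min; ν_Q = −1, so ξ = 670.8/1 = 670.8 mol/min.
Outlet amounts (n = n₀ + ν ξ):
  P: 1503 − 1(670.8) = 832.5
  Q: 856.7 − 1(670.8) = 185.9
  R: 0 + 2(670.8) = 1342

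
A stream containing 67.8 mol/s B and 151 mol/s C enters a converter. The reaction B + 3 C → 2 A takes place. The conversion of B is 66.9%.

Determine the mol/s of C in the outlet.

14.9 mol/s

B reacted = 0.669 × 67.8 = 45.36 mol/s; ν_B = −1, so ξ = 45.36/1 = 45.36 mol/s.
Outlet amounts (n = n₀ + ν ξ):
  B: 67.8 − 1(45.36) = 22.44
  C: 151 − 3(45.36) = 14.93
  A: 0 + 2(45.36) = 90.72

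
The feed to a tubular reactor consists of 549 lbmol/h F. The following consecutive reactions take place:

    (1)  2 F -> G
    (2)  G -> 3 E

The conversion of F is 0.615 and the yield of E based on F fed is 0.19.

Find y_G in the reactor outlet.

Conversion of F: F consumed = 2ξ₁ = 0.615 × 549 → ξ₁ = 168.8 lbmol/h.
Yield of E: 3ξ₂ / 549 = 0.19 → ξ₂ = 34.77 lbmol/h.
Outlet amounts (n = n₀ + Σ ν·ξ):
  F: 549 − 2(168.8) = 211.4
  G: 0 + 1(168.8) − 1(34.77) = 134
  E: 0 + 3(34.77) = 104.3
Total out = 449.7 lbmol/h; y_G = 134 / 449.7 = 0.2981.

0.298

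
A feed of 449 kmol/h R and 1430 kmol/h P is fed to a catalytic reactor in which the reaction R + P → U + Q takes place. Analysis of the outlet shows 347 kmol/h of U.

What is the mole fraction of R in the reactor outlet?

0.0543

For U: n = n₀ + 1ξ → 347 = 0 + 1ξ, giving ξ = 347 kmol/h.
Outlet amounts (n = n₀ + ν ξ):
  R: 449 − 1(347) = 102
  P: 1430 − 1(347) = 1083
  U: 0 + 1(347) = 347
  Q: 0 + 1(347) = 347
Total out = 1879 kmol/h; y_R = 102 / 1879 = 0.05428.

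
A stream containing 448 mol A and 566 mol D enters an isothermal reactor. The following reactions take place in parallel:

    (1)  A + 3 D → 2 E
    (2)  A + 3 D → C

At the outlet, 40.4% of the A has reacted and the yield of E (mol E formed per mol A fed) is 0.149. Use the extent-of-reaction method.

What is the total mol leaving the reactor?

504 mol

Yield of E: 2ξ₁ / 448 = 0.149 → ξ₁ = 33.38 mol.
Conversion of A: 1ξ₁ + 1ξ₂ = 0.404 × 448 = 181 → ξ₂ = 147.6 mol.
Outlet amounts (n = n₀ + Σ ν·ξ):
  A: 448 − 1(33.38) − 1(147.6) = 267
  D: 566 − 3(33.38) − 3(147.6) = 23.02
  E: 0 + 2(33.38) = 66.75
  C: 0 + 1(147.6) = 147.6
Total out = 267 + 23.02 + 66.75 + 147.6 = 504.4 mol.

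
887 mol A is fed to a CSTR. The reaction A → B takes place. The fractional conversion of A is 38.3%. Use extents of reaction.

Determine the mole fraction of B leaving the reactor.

0.383

A reacted = 0.383 × 887 = 339.7 mol; ν_A = −1, so ξ = 339.7/1 = 339.7 mol.
Outlet amounts (n = n₀ + ν ξ):
  A: 887 − 1(339.7) = 547.3
  B: 0 + 1(339.7) = 339.7
Total out = 887 mol; y_B = 339.7 / 887 = 0.383.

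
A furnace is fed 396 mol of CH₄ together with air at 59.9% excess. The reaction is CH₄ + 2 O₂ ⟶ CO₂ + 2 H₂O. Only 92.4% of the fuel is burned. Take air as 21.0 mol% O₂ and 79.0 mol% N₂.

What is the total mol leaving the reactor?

Stoichiometric O₂ = 2 × 396 = 792 mol; O₂ fed = 792 × 1.599 = 1266 mol.
N₂ fed = 1266 × 79/21 = 4764 mol.
Fuel reacted = 0.924 × 396 → ξ = 365.9 mol.
Outlet (n = n₀ + ν ξ):
  CH₄: 396 − 1(365.9) = 30.1
  O₂: 1266 − 2(365.9) = 534.6
  N₂: 4764 (inert)
  CO₂: 0 + 1(365.9) = 365.9
  H₂O: 0 + 2(365.9) = 731.8
Total out = 30.1 + 534.6 + 4764 + 365.9 + 731.8 = 6427 mol.

6430 mol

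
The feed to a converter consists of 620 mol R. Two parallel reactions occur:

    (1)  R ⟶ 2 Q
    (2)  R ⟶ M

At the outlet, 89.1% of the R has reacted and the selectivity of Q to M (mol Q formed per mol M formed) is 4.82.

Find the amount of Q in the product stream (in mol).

Conversion of R: R consumed = 0.891 × 620 = 552.4 mol = 1ξ₁ + 1ξ₂.
Selectivity: 2ξ₁ / (1ξ₂) = 4.82 → ξ₁ = 2.41 ξ₂.
Substitute: (1·2.41 + 1) ξ₂ = 552.4 → ξ₂ = 162 mol, ξ₁ = 390.4 mol.
Outlet amounts (n = n₀ + Σ ν·ξ):
  R: 620 − 1(390.4) − 1(162) = 67.58
  Q: 0 + 2(390.4) = 780.8
  M: 0 + 1(162) = 162

781 mol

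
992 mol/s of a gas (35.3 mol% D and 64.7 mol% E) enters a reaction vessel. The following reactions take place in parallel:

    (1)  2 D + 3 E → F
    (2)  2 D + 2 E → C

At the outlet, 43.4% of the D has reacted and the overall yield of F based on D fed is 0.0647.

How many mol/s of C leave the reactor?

53.3 mol/s

Yield of F: 1ξ₁ / 350.2 = 0.0647 → ξ₁ = 22.66 mol/s.
Conversion of D: 2ξ₁ + 2ξ₂ = 0.434 × 350.2 = 152 → ξ₂ = 53.33 mol/s.
Outlet amounts (n = n₀ + Σ ν·ξ):
  D: 350.2 − 2(22.66) − 2(53.33) = 198.2
  E: 641.8 − 3(22.66) − 2(53.33) = 467.2
  F: 0 + 1(22.66) = 22.66
  C: 0 + 1(53.33) = 53.33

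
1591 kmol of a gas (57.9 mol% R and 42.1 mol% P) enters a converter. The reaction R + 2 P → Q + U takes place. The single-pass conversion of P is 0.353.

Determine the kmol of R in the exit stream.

803 kmol

P reacted = 0.353 × 669.8 = 236.4 kmol; ν_P = −2, so ξ = 236.4/2 = 118.2 kmol.
Outlet amounts (n = n₀ + ν ξ):
  R: 921.2 − 1(118.2) = 803
  P: 669.8 − 2(118.2) = 433.4
  Q: 0 + 1(118.2) = 118.2
  U: 0 + 1(118.2) = 118.2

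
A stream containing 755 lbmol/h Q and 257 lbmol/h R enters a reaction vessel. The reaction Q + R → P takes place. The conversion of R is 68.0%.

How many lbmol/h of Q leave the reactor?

580 lbmol/h

R reacted = 0.68 × 257 = 174.8 lbmol/h; ν_R = −1, so ξ = 174.8/1 = 174.8 lbmol/h.
Outlet amounts (n = n₀ + ν ξ):
  Q: 755 − 1(174.8) = 580.2
  R: 257 − 1(174.8) = 82.24
  P: 0 + 1(174.8) = 174.8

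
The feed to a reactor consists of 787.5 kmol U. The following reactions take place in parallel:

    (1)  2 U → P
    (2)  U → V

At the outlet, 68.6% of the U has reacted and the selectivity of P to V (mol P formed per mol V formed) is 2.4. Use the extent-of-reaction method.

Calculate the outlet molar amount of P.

Conversion of U: U consumed = 0.686 × 787.5 = 540.2 kmol = 2ξ₁ + 1ξ₂.
Selectivity: 1ξ₁ / (1ξ₂) = 2.4 → ξ₁ = 2.4 ξ₂.
Substitute: (2·2.4 + 1) ξ₂ = 540.2 → ξ₂ = 93.14 kmol, ξ₁ = 223.5 kmol.
Outlet amounts (n = n₀ + Σ ν·ξ):
  U: 787.5 − 2(223.5) − 1(93.14) = 247.3
  P: 0 + 1(223.5) = 223.5
  V: 0 + 1(93.14) = 93.14

224 kmol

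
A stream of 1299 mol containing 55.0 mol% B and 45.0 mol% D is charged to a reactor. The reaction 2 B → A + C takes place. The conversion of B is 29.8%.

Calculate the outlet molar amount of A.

106 mol

B reacted = 0.298 × 714.5 = 212.9 mol; ν_B = −2, so ξ = 212.9/2 = 106.5 mol.
Outlet amounts (n = n₀ + ν ξ):
  B: 714.5 − 2(106.5) = 501.5
  A: 0 + 1(106.5) = 106.5
  C: 0 + 1(106.5) = 106.5
  D: 584.5 (inert)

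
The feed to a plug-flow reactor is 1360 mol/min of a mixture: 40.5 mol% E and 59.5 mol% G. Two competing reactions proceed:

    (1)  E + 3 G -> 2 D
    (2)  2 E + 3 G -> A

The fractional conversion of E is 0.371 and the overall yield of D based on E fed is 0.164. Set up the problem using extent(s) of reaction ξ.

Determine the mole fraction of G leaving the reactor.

0.457

Yield of D: 2ξ₁ / 550.8 = 0.164 → ξ₁ = 45.17 mol/min.
Conversion of E: 1ξ₁ + 2ξ₂ = 0.371 × 550.8 = 204.3 → ξ₂ = 79.59 mol/min.
Outlet amounts (n = n₀ + Σ ν·ξ):
  E: 550.8 − 1(45.17) − 2(79.59) = 346.5
  G: 809.2 − 3(45.17) − 3(79.59) = 434.9
  D: 0 + 2(45.17) = 90.33
  A: 0 + 1(79.59) = 79.59
Total out = 951.3 mol/min; y_G = 434.9 / 951.3 = 0.4572.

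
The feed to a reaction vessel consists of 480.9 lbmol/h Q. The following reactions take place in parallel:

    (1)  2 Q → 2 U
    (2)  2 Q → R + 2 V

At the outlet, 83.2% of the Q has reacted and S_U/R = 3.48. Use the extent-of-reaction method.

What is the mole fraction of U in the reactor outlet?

0.459

Conversion of Q: Q consumed = 0.832 × 480.9 = 400.1 lbmol/h = 2ξ₁ + 2ξ₂.
Selectivity: 2ξ₁ / (1ξ₂) = 3.48 → ξ₁ = 1.74 ξ₂.
Substitute: (2·1.74 + 2) ξ₂ = 400.1 → ξ₂ = 73.01 lbmol/h, ξ₁ = 127 lbmol/h.
Outlet amounts (n = n₀ + Σ ν·ξ):
  Q: 480.9 − 2(127) − 2(73.01) = 80.79
  U: 0 + 2(127) = 254.1
  R: 0 + 1(73.01) = 73.01
  V: 0 + 2(73.01) = 146
Total out = 553.9 lbmol/h; y_U = 254.1 / 553.9 = 0.4587.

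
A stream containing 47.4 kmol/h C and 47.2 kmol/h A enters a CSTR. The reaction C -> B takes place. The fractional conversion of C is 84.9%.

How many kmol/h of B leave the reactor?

C reacted = 0.849 × 47.4 = 40.24 kmol/h; ν_C = −1, so ξ = 40.24/1 = 40.24 kmol/h.
Outlet amounts (n = n₀ + ν ξ):
  C: 47.4 − 1(40.24) = 7.157
  B: 0 + 1(40.24) = 40.24
  A: 47.2 (inert)

40.2 kmol/h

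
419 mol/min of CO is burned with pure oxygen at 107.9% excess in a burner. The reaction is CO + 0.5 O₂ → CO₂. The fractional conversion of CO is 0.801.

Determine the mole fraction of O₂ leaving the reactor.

Stoichiometric O₂ = 0.5 × 419 = 209.5 mol/min; O₂ fed = 209.5 × 2.079 = 435.6 mol/min.
Fuel reacted = 0.801 × 419 → ξ = 335.6 mol/min.
Outlet (n = n₀ + ν ξ):
  CO: 419 − 1(335.6) = 83.38
  O₂: 435.6 − 0.5(335.6) = 267.7
  CO₂: 0 + 1(335.6) = 335.6
Total out = 686.7 mol/min; y_O₂ = 267.7 / 686.7 = 0.3899.

0.39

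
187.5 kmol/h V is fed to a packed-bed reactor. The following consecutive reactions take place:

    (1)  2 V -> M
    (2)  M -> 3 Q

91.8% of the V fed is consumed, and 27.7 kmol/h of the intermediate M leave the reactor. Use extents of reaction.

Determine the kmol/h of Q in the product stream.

Conversion of V: V consumed = 2ξ₁ = 0.918 × 187.5 → ξ₁ = 86.06 kmol/h.
M balance: n_M = 0 + 1ξ₁ − 1ξ₂ = 27.7 → ξ₂ = (1·86.06 − 27.7)/1 = 58.36 kmol/h.
Outlet amounts (n = n₀ + Σ ν·ξ):
  V: 187.5 − 2(86.06) = 15.38
  M: 0 + 1(86.06) − 1(58.36) = 27.7
  Q: 0 + 3(58.36) = 175.1

175 kmol/h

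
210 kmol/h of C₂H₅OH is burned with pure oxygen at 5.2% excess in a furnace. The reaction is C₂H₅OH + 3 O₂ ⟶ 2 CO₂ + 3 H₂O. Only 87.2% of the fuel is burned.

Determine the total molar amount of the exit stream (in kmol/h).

1060 kmol/h

Stoichiometric O₂ = 3 × 210 = 630 kmol/h; O₂ fed = 630 × 1.052 = 662.8 kmol/h.
Fuel reacted = 0.872 × 210 → ξ = 183.1 kmol/h.
Outlet (n = n₀ + ν ξ):
  C₂H₅OH: 210 − 1(183.1) = 26.88
  O₂: 662.8 − 3(183.1) = 113.4
  CO₂: 0 + 2(183.1) = 366.2
  H₂O: 0 + 3(183.1) = 549.4
Total out = 26.88 + 113.4 + 366.2 + 549.4 = 1056 kmol/h.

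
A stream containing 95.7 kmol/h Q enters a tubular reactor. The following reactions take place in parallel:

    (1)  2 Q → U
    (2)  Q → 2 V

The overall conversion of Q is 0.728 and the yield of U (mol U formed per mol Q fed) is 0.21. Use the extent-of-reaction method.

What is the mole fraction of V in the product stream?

0.561

Yield of U: 1ξ₁ / 95.7 = 0.21 → ξ₁ = 20.1 kmol/h.
Conversion of Q: 2ξ₁ + 1ξ₂ = 0.728 × 95.7 = 69.67 → ξ₂ = 29.48 kmol/h.
Outlet amounts (n = n₀ + Σ ν·ξ):
  Q: 95.7 − 2(20.1) − 1(29.48) = 26.03
  U: 0 + 1(20.1) = 20.1
  V: 0 + 2(29.48) = 58.95
Total out = 105.1 kmol/h; y_V = 58.95 / 105.1 = 0.561.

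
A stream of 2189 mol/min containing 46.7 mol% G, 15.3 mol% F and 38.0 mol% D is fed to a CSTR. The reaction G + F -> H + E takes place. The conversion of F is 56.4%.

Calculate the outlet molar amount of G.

F reacted = 0.564 × 334.9 = 188.9 mol/min; ν_F = −1, so ξ = 188.9/1 = 188.9 mol/min.
Outlet amounts (n = n₀ + ν ξ):
  G: 1022 − 1(188.9) = 833.4
  F: 334.9 − 1(188.9) = 146
  H: 0 + 1(188.9) = 188.9
  E: 0 + 1(188.9) = 188.9
  D: 831.8 (inert)

833 mol/min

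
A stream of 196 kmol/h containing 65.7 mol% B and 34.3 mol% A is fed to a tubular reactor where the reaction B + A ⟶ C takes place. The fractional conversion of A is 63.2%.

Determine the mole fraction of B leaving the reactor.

0.562

A reacted = 0.632 × 67.23 = 42.49 kmol/h; ν_A = −1, so ξ = 42.49/1 = 42.49 kmol/h.
Outlet amounts (n = n₀ + ν ξ):
  B: 128.8 − 1(42.49) = 86.28
  A: 67.23 − 1(42.49) = 24.74
  C: 0 + 1(42.49) = 42.49
Total out = 153.5 kmol/h; y_B = 86.28 / 153.5 = 0.5621.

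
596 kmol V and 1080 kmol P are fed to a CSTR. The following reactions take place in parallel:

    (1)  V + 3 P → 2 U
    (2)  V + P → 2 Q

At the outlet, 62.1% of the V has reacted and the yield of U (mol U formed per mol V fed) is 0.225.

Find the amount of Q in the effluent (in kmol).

606 kmol

Yield of U: 2ξ₁ / 596 = 0.225 → ξ₁ = 67.05 kmol.
Conversion of V: 1ξ₁ + 1ξ₂ = 0.621 × 596 = 370.1 → ξ₂ = 303.1 kmol.
Outlet amounts (n = n₀ + Σ ν·ξ):
  V: 596 − 1(67.05) − 1(303.1) = 225.9
  P: 1080 − 3(67.05) − 1(303.1) = 575.8
  U: 0 + 2(67.05) = 134.1
  Q: 0 + 2(303.1) = 606.1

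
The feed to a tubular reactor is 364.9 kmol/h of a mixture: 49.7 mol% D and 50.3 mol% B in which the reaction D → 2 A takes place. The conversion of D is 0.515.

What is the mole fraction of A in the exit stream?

D reacted = 0.515 × 181.4 = 93.4 kmol/h; ν_D = −1, so ξ = 93.4/1 = 93.4 kmol/h.
Outlet amounts (n = n₀ + ν ξ):
  D: 181.4 − 1(93.4) = 87.96
  A: 0 + 2(93.4) = 186.8
  B: 183.5 (inert)
Total out = 458.3 kmol/h; y_A = 186.8 / 458.3 = 0.4076.

0.408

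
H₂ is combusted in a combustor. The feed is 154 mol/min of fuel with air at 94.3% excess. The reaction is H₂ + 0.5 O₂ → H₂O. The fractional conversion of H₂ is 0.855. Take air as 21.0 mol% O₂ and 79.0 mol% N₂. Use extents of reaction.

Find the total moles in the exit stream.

801 mol/min

Stoichiometric O₂ = 0.5 × 154 = 77 mol/min; O₂ fed = 77 × 1.943 = 149.6 mol/min.
N₂ fed = 149.6 × 79/21 = 562.8 mol/min.
Fuel reacted = 0.855 × 154 → ξ = 131.7 mol/min.
Outlet (n = n₀ + ν ξ):
  H₂: 154 − 1(131.7) = 22.33
  O₂: 149.6 − 0.5(131.7) = 83.78
  N₂: 562.8 (inert)
  H₂O: 0 + 1(131.7) = 131.7
Total out = 22.33 + 83.78 + 562.8 + 131.7 = 800.6 mol/min.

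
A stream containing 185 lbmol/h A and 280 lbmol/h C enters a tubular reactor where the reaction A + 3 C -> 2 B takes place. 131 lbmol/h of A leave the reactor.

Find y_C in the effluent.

0.331

For A: n = n₀ − 1ξ → 131 = 185 − 1ξ, giving ξ = 54 lbmol/h.
Outlet amounts (n = n₀ + ν ξ):
  A: 185 − 1(54) = 131
  C: 280 − 3(54) = 118
  B: 0 + 2(54) = 108
Total out = 357 lbmol/h; y_C = 118 / 357 = 0.3305.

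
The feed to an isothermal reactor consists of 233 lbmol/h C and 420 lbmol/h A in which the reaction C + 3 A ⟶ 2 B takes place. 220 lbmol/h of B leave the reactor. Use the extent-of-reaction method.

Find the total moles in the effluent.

433 lbmol/h

For B: n = n₀ + 2ξ → 220 = 0 + 2ξ, giving ξ = 110 lbmol/h.
Outlet amounts (n = n₀ + ν ξ):
  C: 233 − 1(110) = 123
  A: 420 − 3(110) = 90
  B: 0 + 2(110) = 220
Total out = 123 + 90 + 220 = 433 lbmol/h.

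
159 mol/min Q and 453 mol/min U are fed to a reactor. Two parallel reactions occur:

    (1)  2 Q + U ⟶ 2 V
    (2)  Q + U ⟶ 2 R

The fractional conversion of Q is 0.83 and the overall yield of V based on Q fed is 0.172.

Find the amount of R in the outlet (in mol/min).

209 mol/min

Yield of V: 2ξ₁ / 159 = 0.172 → ξ₁ = 13.67 mol/min.
Conversion of Q: 2ξ₁ + 1ξ₂ = 0.83 × 159 = 132 → ξ₂ = 104.6 mol/min.
Outlet amounts (n = n₀ + Σ ν·ξ):
  Q: 159 − 2(13.67) − 1(104.6) = 27.03
  U: 453 − 1(13.67) − 1(104.6) = 334.7
  V: 0 + 2(13.67) = 27.35
  R: 0 + 2(104.6) = 209.2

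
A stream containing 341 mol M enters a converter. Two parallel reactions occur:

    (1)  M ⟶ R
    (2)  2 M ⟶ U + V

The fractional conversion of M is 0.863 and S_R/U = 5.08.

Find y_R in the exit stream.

Conversion of M: M consumed = 0.863 × 341 = 294.3 mol = 1ξ₁ + 2ξ₂.
Selectivity: 1ξ₁ / (1ξ₂) = 5.08 → ξ₁ = 5.08 ξ₂.
Substitute: (1·5.08 + 2) ξ₂ = 294.3 → ξ₂ = 41.57 mol, ξ₁ = 211.2 mol.
Outlet amounts (n = n₀ + Σ ν·ξ):
  M: 341 − 1(211.2) − 2(41.57) = 46.72
  R: 0 + 1(211.2) = 211.2
  U: 0 + 1(41.57) = 41.57
  V: 0 + 1(41.57) = 41.57
Total out = 341 mol; y_R = 211.2 / 341 = 0.6192.

0.619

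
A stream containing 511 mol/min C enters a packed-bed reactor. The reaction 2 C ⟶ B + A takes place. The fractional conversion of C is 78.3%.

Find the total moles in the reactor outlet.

C reacted = 0.783 × 511 = 400.1 mol/min; ν_C = −2, so ξ = 400.1/2 = 200.1 mol/min.
Outlet amounts (n = n₀ + ν ξ):
  C: 511 − 2(200.1) = 110.9
  B: 0 + 1(200.1) = 200.1
  A: 0 + 1(200.1) = 200.1
Total out = 110.9 + 200.1 + 200.1 = 511 mol/min.

511 mol/min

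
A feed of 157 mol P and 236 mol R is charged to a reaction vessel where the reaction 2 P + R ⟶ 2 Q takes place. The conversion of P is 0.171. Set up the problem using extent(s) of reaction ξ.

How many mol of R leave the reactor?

P reacted = 0.171 × 157 = 26.85 mol; ν_P = −2, so ξ = 26.85/2 = 13.42 mol.
Outlet amounts (n = n₀ + ν ξ):
  P: 157 − 2(13.42) = 130.2
  R: 236 − 1(13.42) = 222.6
  Q: 0 + 2(13.42) = 26.85

223 mol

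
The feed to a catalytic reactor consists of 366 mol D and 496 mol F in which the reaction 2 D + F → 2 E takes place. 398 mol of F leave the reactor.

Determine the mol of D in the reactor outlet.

170 mol

For F: n = n₀ − 1ξ → 398 = 496 − 1ξ, giving ξ = 98 mol.
Outlet amounts (n = n₀ + ν ξ):
  D: 366 − 2(98) = 170
  F: 496 − 1(98) = 398
  E: 0 + 2(98) = 196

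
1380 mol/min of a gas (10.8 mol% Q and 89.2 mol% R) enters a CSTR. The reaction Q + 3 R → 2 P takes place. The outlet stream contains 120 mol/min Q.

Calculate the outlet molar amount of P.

58.1 mol/min

For Q: n = n₀ − 1ξ → 120 = 149 − 1ξ, giving ξ = 29.04 mol/min.
Outlet amounts (n = n₀ + ν ξ):
  Q: 149 − 1(29.04) = 120
  R: 1231 − 3(29.04) = 1144
  P: 0 + 2(29.04) = 58.08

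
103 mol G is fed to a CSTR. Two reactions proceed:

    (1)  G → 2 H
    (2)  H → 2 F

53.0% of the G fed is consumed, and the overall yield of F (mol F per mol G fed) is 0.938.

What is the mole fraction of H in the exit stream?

0.296

Conversion of G: G consumed = 1ξ₁ = 0.53 × 103 → ξ₁ = 54.59 mol.
Yield of F: 2ξ₂ / 103 = 0.938 → ξ₂ = 48.31 mol.
Outlet amounts (n = n₀ + Σ ν·ξ):
  G: 103 − 1(54.59) = 48.41
  H: 0 + 2(54.59) − 1(48.31) = 60.87
  F: 0 + 2(48.31) = 96.61
Total out = 205.9 mol; y_H = 60.87 / 205.9 = 0.2956.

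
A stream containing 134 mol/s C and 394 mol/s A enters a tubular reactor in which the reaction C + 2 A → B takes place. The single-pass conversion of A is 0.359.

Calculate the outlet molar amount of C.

A reacted = 0.359 × 394 = 141.4 mol/s; ν_A = −2, so ξ = 141.4/2 = 70.72 mol/s.
Outlet amounts (n = n₀ + ν ξ):
  C: 134 − 1(70.72) = 63.28
  A: 394 − 2(70.72) = 252.6
  B: 0 + 1(70.72) = 70.72

63.3 mol/s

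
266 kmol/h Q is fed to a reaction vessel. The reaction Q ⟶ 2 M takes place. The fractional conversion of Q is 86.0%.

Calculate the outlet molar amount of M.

Q reacted = 0.86 × 266 = 228.8 kmol/h; ν_Q = −1, so ξ = 228.8/1 = 228.8 kmol/h.
Outlet amounts (n = n₀ + ν ξ):
  Q: 266 − 1(228.8) = 37.24
  M: 0 + 2(228.8) = 457.5

458 kmol/h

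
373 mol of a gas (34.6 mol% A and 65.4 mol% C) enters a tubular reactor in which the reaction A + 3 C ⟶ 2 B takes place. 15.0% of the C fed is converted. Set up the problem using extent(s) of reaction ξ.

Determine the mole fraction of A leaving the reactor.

C reacted = 0.15 × 243.9 = 36.59 mol; ν_C = −3, so ξ = 36.59/3 = 12.2 mol.
Outlet amounts (n = n₀ + ν ξ):
  A: 129.1 − 1(12.2) = 116.9
  C: 243.9 − 3(12.2) = 207.4
  B: 0 + 2(12.2) = 24.39
Total out = 348.6 mol; y_A = 116.9 / 348.6 = 0.3352.

0.335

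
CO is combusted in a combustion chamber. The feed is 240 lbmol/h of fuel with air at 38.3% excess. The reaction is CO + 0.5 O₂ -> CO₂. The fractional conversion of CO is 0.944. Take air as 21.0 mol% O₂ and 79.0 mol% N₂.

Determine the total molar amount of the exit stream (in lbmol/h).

917 lbmol/h

Stoichiometric O₂ = 0.5 × 240 = 120 lbmol/h; O₂ fed = 120 × 1.383 = 166 lbmol/h.
N₂ fed = 166 × 79/21 = 624.3 lbmol/h.
Fuel reacted = 0.944 × 240 → ξ = 226.6 lbmol/h.
Outlet (n = n₀ + ν ξ):
  CO: 240 − 1(226.6) = 13.44
  O₂: 166 − 0.5(226.6) = 52.68
  N₂: 624.3 (inert)
  CO₂: 0 + 1(226.6) = 226.6
Total out = 13.44 + 52.68 + 624.3 + 226.6 = 917 lbmol/h.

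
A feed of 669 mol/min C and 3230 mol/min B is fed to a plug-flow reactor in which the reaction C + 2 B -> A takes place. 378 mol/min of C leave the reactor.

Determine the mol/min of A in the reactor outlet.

291 mol/min

For C: n = n₀ − 1ξ → 378 = 669 − 1ξ, giving ξ = 291 mol/min.
Outlet amounts (n = n₀ + ν ξ):
  C: 669 − 1(291) = 378
  B: 3230 − 2(291) = 2648
  A: 0 + 1(291) = 291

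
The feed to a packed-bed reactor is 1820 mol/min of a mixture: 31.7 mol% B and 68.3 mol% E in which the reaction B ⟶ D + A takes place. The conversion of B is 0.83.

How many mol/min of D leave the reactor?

479 mol/min

B reacted = 0.83 × 576.9 = 478.9 mol/min; ν_B = −1, so ξ = 478.9/1 = 478.9 mol/min.
Outlet amounts (n = n₀ + ν ξ):
  B: 576.9 − 1(478.9) = 98.08
  D: 0 + 1(478.9) = 478.9
  A: 0 + 1(478.9) = 478.9
  E: 1243 (inert)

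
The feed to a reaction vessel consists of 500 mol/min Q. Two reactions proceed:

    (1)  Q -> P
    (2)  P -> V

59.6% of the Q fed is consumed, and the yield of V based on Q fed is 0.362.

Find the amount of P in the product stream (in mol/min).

117 mol/min

Conversion of Q: Q consumed = 1ξ₁ = 0.596 × 500 → ξ₁ = 298 mol/min.
Yield of V: 1ξ₂ / 500 = 0.362 → ξ₂ = 181 mol/min.
Outlet amounts (n = n₀ + Σ ν·ξ):
  Q: 500 − 1(298) = 202
  P: 0 + 1(298) − 1(181) = 117
  V: 0 + 1(181) = 181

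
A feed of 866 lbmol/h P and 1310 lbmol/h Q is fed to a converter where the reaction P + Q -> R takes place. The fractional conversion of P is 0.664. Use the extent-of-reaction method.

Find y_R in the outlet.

P reacted = 0.664 × 866 = 575 lbmol/h; ν_P = −1, so ξ = 575/1 = 575 lbmol/h.
Outlet amounts (n = n₀ + ν ξ):
  P: 866 − 1(575) = 291
  Q: 1310 − 1(575) = 735
  R: 0 + 1(575) = 575
Total out = 1601 lbmol/h; y_R = 575 / 1601 = 0.3592.

0.359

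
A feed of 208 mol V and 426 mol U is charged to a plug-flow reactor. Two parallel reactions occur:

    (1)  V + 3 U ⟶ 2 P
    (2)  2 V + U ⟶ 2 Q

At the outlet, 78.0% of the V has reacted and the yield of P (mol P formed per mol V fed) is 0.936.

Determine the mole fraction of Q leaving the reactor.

Yield of P: 2ξ₁ / 208 = 0.936 → ξ₁ = 97.34 mol.
Conversion of V: 1ξ₁ + 2ξ₂ = 0.78 × 208 = 162.2 → ξ₂ = 32.45 mol.
Outlet amounts (n = n₀ + Σ ν·ξ):
  V: 208 − 1(97.34) − 2(32.45) = 45.76
  U: 426 − 3(97.34) − 1(32.45) = 101.5
  P: 0 + 2(97.34) = 194.7
  Q: 0 + 2(32.45) = 64.9
Total out = 406.9 mol; y_Q = 64.9 / 406.9 = 0.1595.

0.16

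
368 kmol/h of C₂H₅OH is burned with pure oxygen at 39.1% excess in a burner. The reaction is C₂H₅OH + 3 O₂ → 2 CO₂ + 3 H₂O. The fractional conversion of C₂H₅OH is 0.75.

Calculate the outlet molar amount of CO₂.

Stoichiometric O₂ = 3 × 368 = 1104 kmol/h; O₂ fed = 1104 × 1.391 = 1536 kmol/h.
Fuel reacted = 0.75 × 368 → ξ = 276 kmol/h.
Outlet (n = n₀ + ν ξ):
  C₂H₅OH: 368 − 1(276) = 92
  O₂: 1536 − 3(276) = 707.7
  CO₂: 0 + 2(276) = 552
  H₂O: 0 + 3(276) = 828

552 kmol/h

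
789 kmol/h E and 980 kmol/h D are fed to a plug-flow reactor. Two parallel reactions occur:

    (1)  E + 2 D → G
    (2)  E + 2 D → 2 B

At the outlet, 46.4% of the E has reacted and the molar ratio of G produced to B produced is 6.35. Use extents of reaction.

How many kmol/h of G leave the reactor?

339 kmol/h

Conversion of E: E consumed = 0.464 × 789 = 366.1 kmol/h = 1ξ₁ + 1ξ₂.
Selectivity: 1ξ₁ / (2ξ₂) = 6.35 → ξ₁ = 12.7 ξ₂.
Substitute: (1·12.7 + 1) ξ₂ = 366.1 → ξ₂ = 26.72 kmol/h, ξ₁ = 339.4 kmol/h.
Outlet amounts (n = n₀ + Σ ν·ξ):
  E: 789 − 1(339.4) − 1(26.72) = 422.9
  D: 980 − 2(339.4) − 2(26.72) = 247.8
  G: 0 + 1(339.4) = 339.4
  B: 0 + 2(26.72) = 53.44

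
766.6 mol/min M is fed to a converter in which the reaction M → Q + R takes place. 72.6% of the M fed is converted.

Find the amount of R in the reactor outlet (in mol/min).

557 mol/min

M reacted = 0.726 × 766.6 = 556.6 mol/min; ν_M = −1, so ξ = 556.6/1 = 556.6 mol/min.
Outlet amounts (n = n₀ + ν ξ):
  M: 766.6 − 1(556.6) = 210
  Q: 0 + 1(556.6) = 556.6
  R: 0 + 1(556.6) = 556.6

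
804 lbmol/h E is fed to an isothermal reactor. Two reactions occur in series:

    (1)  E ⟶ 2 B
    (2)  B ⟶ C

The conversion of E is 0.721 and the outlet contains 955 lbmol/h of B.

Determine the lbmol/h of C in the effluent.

204 lbmol/h

Conversion of E: E consumed = 1ξ₁ = 0.721 × 804 → ξ₁ = 579.7 lbmol/h.
B balance: n_B = 0 + 2ξ₁ − 1ξ₂ = 955 → ξ₂ = (2·579.7 − 955)/1 = 204.4 lbmol/h.
Outlet amounts (n = n₀ + Σ ν·ξ):
  E: 804 − 1(579.7) = 224.3
  B: 0 + 2(579.7) − 1(204.4) = 955
  C: 0 + 1(204.4) = 204.4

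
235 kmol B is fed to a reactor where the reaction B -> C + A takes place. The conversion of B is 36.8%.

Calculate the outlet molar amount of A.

86.5 kmol

B reacted = 0.368 × 235 = 86.48 kmol; ν_B = −1, so ξ = 86.48/1 = 86.48 kmol.
Outlet amounts (n = n₀ + ν ξ):
  B: 235 − 1(86.48) = 148.5
  C: 0 + 1(86.48) = 86.48
  A: 0 + 1(86.48) = 86.48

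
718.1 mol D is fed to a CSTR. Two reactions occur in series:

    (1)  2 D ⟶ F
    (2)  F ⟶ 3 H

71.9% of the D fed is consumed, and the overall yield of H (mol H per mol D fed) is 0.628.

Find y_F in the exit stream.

Conversion of D: D consumed = 2ξ₁ = 0.719 × 718.1 → ξ₁ = 258.2 mol.
Yield of H: 3ξ₂ / 718.1 = 0.628 → ξ₂ = 150.3 mol.
Outlet amounts (n = n₀ + Σ ν·ξ):
  D: 718.1 − 2(258.2) = 201.8
  F: 0 + 1(258.2) − 1(150.3) = 107.8
  H: 0 + 3(150.3) = 451
Total out = 760.6 mol; y_F = 107.8 / 760.6 = 0.1418.

0.142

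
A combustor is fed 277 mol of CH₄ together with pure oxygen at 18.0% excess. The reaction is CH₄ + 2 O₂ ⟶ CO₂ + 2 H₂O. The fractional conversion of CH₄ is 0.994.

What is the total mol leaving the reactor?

Stoichiometric O₂ = 2 × 277 = 554 mol; O₂ fed = 554 × 1.180 = 653.7 mol.
Fuel reacted = 0.994 × 277 → ξ = 275.3 mol.
Outlet (n = n₀ + ν ξ):
  CH₄: 277 − 1(275.3) = 1.662
  O₂: 653.7 − 2(275.3) = 103
  CO₂: 0 + 1(275.3) = 275.3
  H₂O: 0 + 2(275.3) = 550.7
Total out = 1.662 + 103 + 275.3 + 550.7 = 930.7 mol.

931 mol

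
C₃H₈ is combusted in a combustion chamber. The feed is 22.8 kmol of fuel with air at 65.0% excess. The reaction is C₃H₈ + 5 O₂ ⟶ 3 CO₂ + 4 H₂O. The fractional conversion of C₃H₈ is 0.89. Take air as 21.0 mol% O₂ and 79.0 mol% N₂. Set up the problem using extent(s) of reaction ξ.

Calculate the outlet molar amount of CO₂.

60.9 kmol

Stoichiometric O₂ = 5 × 22.8 = 114 kmol; O₂ fed = 114 × 1.650 = 188.1 kmol.
N₂ fed = 188.1 × 79/21 = 707.6 kmol.
Fuel reacted = 0.89 × 22.8 → ξ = 20.29 kmol.
Outlet (n = n₀ + ν ξ):
  C₃H₈: 22.8 − 1(20.29) = 2.508
  O₂: 188.1 − 5(20.29) = 86.64
  N₂: 707.6 (inert)
  CO₂: 0 + 3(20.29) = 60.88
  H₂O: 0 + 4(20.29) = 81.17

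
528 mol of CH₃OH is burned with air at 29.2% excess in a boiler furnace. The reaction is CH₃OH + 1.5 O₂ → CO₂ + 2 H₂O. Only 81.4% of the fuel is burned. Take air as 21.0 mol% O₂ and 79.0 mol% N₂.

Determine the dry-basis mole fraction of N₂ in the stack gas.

Stoichiometric O₂ = 1.5 × 528 = 792 mol; O₂ fed = 792 × 1.292 = 1023 mol.
N₂ fed = 1023 × 79/21 = 3849 mol.
Fuel reacted = 0.814 × 528 → ξ = 429.8 mol.
Outlet (n = n₀ + ν ξ):
  CH₃OH: 528 − 1(429.8) = 98.21
  O₂: 1023 − 1.5(429.8) = 378.6
  N₂: 3849 (inert)
  CO₂: 0 + 1(429.8) = 429.8
  H₂O: 0 + 2(429.8) = 859.6
Dry total = 4756 mol; y_N₂ (dry) = 3849 / 4756 = 0.8094.

0.809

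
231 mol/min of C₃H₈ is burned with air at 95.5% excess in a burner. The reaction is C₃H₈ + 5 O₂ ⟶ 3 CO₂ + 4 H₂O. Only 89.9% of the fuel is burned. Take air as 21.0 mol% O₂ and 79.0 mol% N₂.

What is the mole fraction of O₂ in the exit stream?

0.109

Stoichiometric O₂ = 5 × 231 = 1155 mol/min; O₂ fed = 1155 × 1.955 = 2258 mol/min.
N₂ fed = 2258 × 79/21 = 8494 mol/min.
Fuel reacted = 0.899 × 231 → ξ = 207.7 mol/min.
Outlet (n = n₀ + ν ξ):
  C₃H₈: 231 − 1(207.7) = 23.33
  O₂: 2258 − 5(207.7) = 1220
  N₂: 8494 (inert)
  CO₂: 0 + 3(207.7) = 623
  H₂O: 0 + 4(207.7) = 830.7
Total out = 11190 mol/min; y_O₂ = 1220 / 11190 = 0.109.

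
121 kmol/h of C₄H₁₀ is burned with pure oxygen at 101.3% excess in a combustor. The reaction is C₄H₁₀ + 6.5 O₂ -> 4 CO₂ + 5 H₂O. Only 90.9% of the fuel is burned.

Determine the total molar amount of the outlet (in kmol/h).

Stoichiometric O₂ = 6.5 × 121 = 786.5 kmol/h; O₂ fed = 786.5 × 2.013 = 1583 kmol/h.
Fuel reacted = 0.909 × 121 → ξ = 110 kmol/h.
Outlet (n = n₀ + ν ξ):
  C₄H₁₀: 121 − 1(110) = 11.01
  O₂: 1583 − 6.5(110) = 868.3
  CO₂: 0 + 4(110) = 440
  H₂O: 0 + 5(110) = 549.9
Total out = 11.01 + 868.3 + 440 + 549.9 = 1869 kmol/h.

1870 kmol/h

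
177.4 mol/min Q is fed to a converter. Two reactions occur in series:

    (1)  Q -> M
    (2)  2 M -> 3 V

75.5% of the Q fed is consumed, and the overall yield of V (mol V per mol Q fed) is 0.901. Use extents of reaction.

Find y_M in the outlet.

0.119

Conversion of Q: Q consumed = 1ξ₁ = 0.755 × 177.4 → ξ₁ = 133.9 mol/min.
Yield of V: 3ξ₂ / 177.4 = 0.901 → ξ₂ = 53.28 mol/min.
Outlet amounts (n = n₀ + Σ ν·ξ):
  Q: 177.4 − 1(133.9) = 43.46
  M: 0 + 1(133.9) − 2(53.28) = 27.38
  V: 0 + 3(53.28) = 159.8
Total out = 230.7 mol/min; y_M = 27.38 / 230.7 = 0.1187.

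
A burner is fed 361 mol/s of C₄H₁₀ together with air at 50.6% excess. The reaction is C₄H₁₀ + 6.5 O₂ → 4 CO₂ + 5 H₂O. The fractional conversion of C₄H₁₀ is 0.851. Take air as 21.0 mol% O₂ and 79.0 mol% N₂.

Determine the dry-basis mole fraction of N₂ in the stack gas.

Stoichiometric O₂ = 6.5 × 361 = 2346 mol/s; O₂ fed = 2346 × 1.506 = 3534 mol/s.
N₂ fed = 3534 × 79/21 = 13290 mol/s.
Fuel reacted = 0.851 × 361 → ξ = 307.2 mol/s.
Outlet (n = n₀ + ν ξ):
  C₄H₁₀: 361 − 1(307.2) = 53.79
  O₂: 3534 − 6.5(307.2) = 1537
  N₂: 13290 (inert)
  CO₂: 0 + 4(307.2) = 1229
  H₂O: 0 + 5(307.2) = 1536
Dry total = 16110 mol/s; y_N₂ (dry) = 13290 / 16110 = 0.825.

0.825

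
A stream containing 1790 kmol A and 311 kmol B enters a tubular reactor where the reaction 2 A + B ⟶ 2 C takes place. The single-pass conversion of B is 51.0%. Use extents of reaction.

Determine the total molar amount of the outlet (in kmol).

B reacted = 0.51 × 311 = 158.6 kmol; ν_B = −1, so ξ = 158.6/1 = 158.6 kmol.
Outlet amounts (n = n₀ + ν ξ):
  A: 1790 − 2(158.6) = 1473
  B: 311 − 1(158.6) = 152.4
  C: 0 + 2(158.6) = 317.2
Total out = 1473 + 152.4 + 317.2 = 1942 kmol.

1940 kmol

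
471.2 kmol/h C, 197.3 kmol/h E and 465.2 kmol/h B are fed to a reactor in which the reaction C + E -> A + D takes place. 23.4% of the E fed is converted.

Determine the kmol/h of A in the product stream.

E reacted = 0.234 × 197.3 = 46.17 kmol/h; ν_E = −1, so ξ = 46.17/1 = 46.17 kmol/h.
Outlet amounts (n = n₀ + ν ξ):
  C: 471.2 − 1(46.17) = 425
  E: 197.3 − 1(46.17) = 151.1
  A: 0 + 1(46.17) = 46.17
  D: 0 + 1(46.17) = 46.17
  B: 465.2 (inert)

46.2 kmol/h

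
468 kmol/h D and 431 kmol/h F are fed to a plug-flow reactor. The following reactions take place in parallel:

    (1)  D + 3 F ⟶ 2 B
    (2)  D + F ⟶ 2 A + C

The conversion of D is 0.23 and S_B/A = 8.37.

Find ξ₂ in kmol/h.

ξ₂ = 11.5 kmol/h

Conversion of D: D consumed = 0.23 × 468 = 107.6 kmol/h = 1ξ₁ + 1ξ₂.
Selectivity: 2ξ₁ / (2ξ₂) = 8.37 → ξ₁ = 8.37 ξ₂.
Substitute: (1·8.37 + 1) ξ₂ = 107.6 → ξ₂ = 11.49 kmol/h, ξ₁ = 96.15 kmol/h.
Outlet amounts (n = n₀ + Σ ν·ξ):
  D: 468 − 1(96.15) − 1(11.49) = 360.4
  F: 431 − 3(96.15) − 1(11.49) = 131.1
  B: 0 + 2(96.15) = 192.3
  A: 0 + 2(11.49) = 22.98
  C: 0 + 1(11.49) = 11.49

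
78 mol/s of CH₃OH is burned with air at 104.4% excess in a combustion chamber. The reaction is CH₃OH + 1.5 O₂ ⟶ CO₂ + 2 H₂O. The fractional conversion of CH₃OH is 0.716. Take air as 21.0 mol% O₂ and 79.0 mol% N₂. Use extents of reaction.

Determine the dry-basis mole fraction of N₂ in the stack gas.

0.794

Stoichiometric O₂ = 1.5 × 78 = 117 mol/s; O₂ fed = 117 × 2.044 = 239.1 mol/s.
N₂ fed = 239.1 × 79/21 = 899.7 mol/s.
Fuel reacted = 0.716 × 78 → ξ = 55.85 mol/s.
Outlet (n = n₀ + ν ξ):
  CH₃OH: 78 − 1(55.85) = 22.15
  O₂: 239.1 − 1.5(55.85) = 155.4
  N₂: 899.7 (inert)
  CO₂: 0 + 1(55.85) = 55.85
  H₂O: 0 + 2(55.85) = 111.7
Dry total = 1133 mol/s; y_N₂ (dry) = 899.7 / 1133 = 0.794.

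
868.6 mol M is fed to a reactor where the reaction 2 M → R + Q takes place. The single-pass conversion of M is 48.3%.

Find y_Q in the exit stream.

M reacted = 0.483 × 868.6 = 419.5 mol; ν_M = −2, so ξ = 419.5/2 = 209.8 mol.
Outlet amounts (n = n₀ + ν ξ):
  M: 868.6 − 2(209.8) = 449.1
  R: 0 + 1(209.8) = 209.8
  Q: 0 + 1(209.8) = 209.8
Total out = 868.6 mol; y_Q = 209.8 / 868.6 = 0.2415.

0.241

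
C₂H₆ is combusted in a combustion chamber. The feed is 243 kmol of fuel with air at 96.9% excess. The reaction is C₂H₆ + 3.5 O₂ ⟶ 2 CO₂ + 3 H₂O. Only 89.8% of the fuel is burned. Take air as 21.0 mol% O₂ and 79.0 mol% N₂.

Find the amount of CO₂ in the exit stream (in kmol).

436 kmol

Stoichiometric O₂ = 3.5 × 243 = 850.5 kmol; O₂ fed = 850.5 × 1.969 = 1675 kmol.
N₂ fed = 1675 × 79/21 = 6300 kmol.
Fuel reacted = 0.898 × 243 → ξ = 218.2 kmol.
Outlet (n = n₀ + ν ξ):
  C₂H₆: 243 − 1(218.2) = 24.79
  O₂: 1675 − 3.5(218.2) = 910.9
  N₂: 6300 (inert)
  CO₂: 0 + 2(218.2) = 436.4
  H₂O: 0 + 3(218.2) = 654.6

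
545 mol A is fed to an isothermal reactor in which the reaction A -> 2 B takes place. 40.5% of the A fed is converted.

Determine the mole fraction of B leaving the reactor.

0.577

A reacted = 0.405 × 545 = 220.7 mol; ν_A = −1, so ξ = 220.7/1 = 220.7 mol.
Outlet amounts (n = n₀ + ν ξ):
  A: 545 − 1(220.7) = 324.3
  B: 0 + 2(220.7) = 441.5
Total out = 765.7 mol; y_B = 441.5 / 765.7 = 0.5765.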